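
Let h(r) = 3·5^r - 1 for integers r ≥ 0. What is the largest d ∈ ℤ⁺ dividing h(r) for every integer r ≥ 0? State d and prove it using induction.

d = 2

Computing the first values: h(0) = 2 and h(1) = 14; gcd(2, 14) = 2, so d ≤ 2.
We prove 2 | 3·5^r - 1 for all r ≥ 0 by induction on r.
For the base case r = 0: h(0) = 2 = 2·(1), so 2 | h(0).
Inductive step: suppose the statement holds for some j ≥ 0, i.e. 2 | h(j). Then
h(j+1) = 3·5^(j+1) - 1 = 5·(3·5^j - 1) + 4 = 5·h(j) + 4. The first term is divisible by 2 by the inductive hypothesis, and 4 is divisible by 2. Hence 2 | h(j+1).
By induction, the statement is established for all r ≥ 0.
Therefore the largest such d is 2.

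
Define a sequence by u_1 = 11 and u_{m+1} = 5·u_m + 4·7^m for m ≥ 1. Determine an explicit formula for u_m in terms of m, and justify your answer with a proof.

u_m = -3·5^(m - 1) + 2·7^m

Computing the first terms: u_1 = 11, u_2 = 83, u_3 = 611. This suggests u_m = -3·5^(m - 1) + 2·7^m.
Base case (m = 1): the formula gives 11 = 11 = u_1.
Inductive step: suppose the statement holds for some i ≥ 1, so u_i = -3·5^(i - 1) + 2·7^i.
Then u_{i+1} = 5·u_i + 4·7^i = 5·(-3·5^(i - 1) + 2·7^i) + 4·7^i = -3·5^i + 2·7^(i + 1) = -3·5^((i+1) - 1) + 2·7^(i+1),
which is the claimed formula at m = i+1.
This completes the induction.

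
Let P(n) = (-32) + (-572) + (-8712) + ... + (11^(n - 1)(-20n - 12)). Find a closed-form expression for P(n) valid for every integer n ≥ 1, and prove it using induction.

P(n) = -11^n(2n + 1) + 1

We claim P(n) = -11^n(2n + 1) + 1 for all n ≥ 1.
Base step (n = 1): P(1) = -32, and the closed form gives -32. They agree.
Suppose the result is true for n = p, so P(p) = -11^p(2p + 1) + 1.
Then P(p+1) = P(p) + (11^p(-20p - 32)) = (-11^p(2p + 1) + 1) + (11^p(-20p - 32)).
Simplifying, P(p+1) = -22·11^p·p - 33·11^p + 1 = -11^(p+1)(2(p+1) + 1) + 1,
which is the closed form with n = p+1.
Hence, by induction on n, the claim holds for every n ≥ 1.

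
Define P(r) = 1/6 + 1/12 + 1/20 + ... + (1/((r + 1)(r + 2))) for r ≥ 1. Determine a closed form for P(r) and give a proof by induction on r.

P(r) = r/(2(r + 2))

We claim P(r) = r/(2(r + 2)) for all r ≥ 1.
Base case (r = 1): P(1) = 1/6, and the closed form gives 1/6. They agree.
For the inductive step, assume it holds for an arbitrary p ≥ 1, so P(p) = p/(2(p + 2)).
Then P(p+1) = P(p) + (1/((p + 2)(p + 3))) = (p/(2(p + 2))) + (1/((p + 2)(p + 3))).
Simplifying, P(p+1) = (p + 1)/(2(p + 3)) = (p+1)/(2((p+1) + 2)),
which is the closed form with r = p+1.
By the principle of mathematical induction, the result holds for all r ≥ 1.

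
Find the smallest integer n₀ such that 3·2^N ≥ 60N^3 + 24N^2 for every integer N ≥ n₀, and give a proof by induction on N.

n₀ = 17

At N = 16: 196608 < 251904, so the inequality fails and n₀ ≥ 17. We prove 3·2^N ≥ 60N^3 + 24N^2 for all N ≥ 17.
For the base case N = 17: 3·2^N = 393216 and 60N^3 + 24N^2 = 301716, so 393216 ≥ 301716.
Inductive step: assume the claim holds for N = j, so 3·2^j ≥ 60j^3 + 24j^2.
Then 3·2^(j + 1) = 2·(3·2^j) ≥ 2·(60j^3 + 24j^2).
Also, for j ≥ 17 we have 2·(60j^3 + 24j^2) ≥ 60(j+1)^3 + 24(j+1)^2, since 2·(60j^3 + 24j^2) − (60(j+1)^3 + 24(j+1)^2) = 60j^3 - 156j^2 - 228j - 84, which is nonnegative for all j ≥ 17.
Combining, 3·2^(j + 1) ≥ 60(j+1)^3 + 24(j+1)^2.
By the principle of mathematical induction, the result holds for all N ≥ 17.
Hence the smallest such n₀ is 17.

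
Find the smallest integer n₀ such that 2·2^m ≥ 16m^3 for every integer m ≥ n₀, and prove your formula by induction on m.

At m = 14: 32768 < 43904, so the inequality fails and n₀ ≥ 15. We prove 2·2^m ≥ 16m^3 for all m ≥ 15.
When m = 15: 2·2^m = 65536 and 16m^3 = 54000, so 65536 ≥ 54000.
Inductive step: assume the claim holds for m = i, so 2·2^i ≥ 16i^3.
Then 2·2^(i + 1) = 2·(2·2^i) ≥ 2·(16i^3).
Also, for i ≥ 15 we have 2·(16i^3) ≥ 16(i+1)^3, since 2 ≥ (1 + 1/i)^3 for all i ≥ 15.
Combining, 2·2^(i + 1) ≥ 16(i+1)^3.
By the principle of mathematical induction, the result holds for all m ≥ 15.
Hence the smallest such n₀ is 15.

n₀ = 15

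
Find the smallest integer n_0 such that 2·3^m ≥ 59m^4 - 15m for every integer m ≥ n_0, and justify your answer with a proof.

At m = 12: 1062882 < 1223244, so the inequality fails and n_0 ≥ 13. We prove 2·3^m ≥ 59m^4 - 15m for all m ≥ 13.
Base step (m = 13): 2·3^m = 3188646 and 59m^4 - 15m = 1684904, so 3188646 ≥ 1684904.
Suppose the result is true for m = i, so 2·3^i ≥ 59i^4 - 15i.
Then 2·3^(i + 1) = 3·(2·3^i) ≥ 3·(59i^4 - 15i).
Also, for i ≥ 13 we have 3·(59i^4 - 15i) ≥ 59(i+1)^4 - 15(i+1), since 3·(59i^4 - 15i) − (59(i+1)^4 - 15(i+1)) = 118i^4 - 236i^3 - 354i^2 - 266i - 44, which is nonnegative for all i ≥ 13.
Combining, 2·3^(i + 1) ≥ 59(i+1)^4 - 15(i+1).
This completes the induction.
Hence the smallest such n_0 is 13.

n_0 = 13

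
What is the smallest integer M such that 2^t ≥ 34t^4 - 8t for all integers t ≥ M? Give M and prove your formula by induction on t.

M = 24

At t = 23: 8388608 < 9514410, so the inequality fails and M ≥ 24. We prove 2^t ≥ 34t^4 - 8t for all t ≥ 24.
When t = 24: 2^t = 16777216 and 34t^4 - 8t = 11280192, so 16777216 ≥ 11280192.
Inductive step: assume the claim holds for t = p, so 2^p ≥ 34p^4 - 8p.
Then 2^(p + 1) = 2·(2^p) ≥ 2·(34p^4 - 8p).
Also, for p ≥ 24 we have 2·(34p^4 - 8p) ≥ 34(p+1)^4 - 8(p+1), since 2·(34p^4 - 8p) − (34(p+1)^4 - 8(p+1)) = 34p^4 - 136p^3 - 204p^2 - 144p - 26, which is nonnegative for all p ≥ 24.
Combining, 2^(p + 1) ≥ 34(p+1)^4 - 8(p+1).
This completes the induction.
Hence the smallest such M is 24.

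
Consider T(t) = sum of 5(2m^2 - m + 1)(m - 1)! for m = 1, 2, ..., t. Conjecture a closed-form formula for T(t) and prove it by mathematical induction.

We claim T(t) = (10t + 5)t! - 5 for all t ≥ 1.
Base case (t = 1): T(1) = 10, and the closed form gives 10. They agree.
Suppose the result is true for t = m, so T(m) = (10m + 5)m! - 5.
Then T(m+1) = T(m) + (5(2m^2 + 3m + 2)m!) = ((10m + 5)m! - 5) + (5(2m^2 + 3m + 2)m!).
Simplifying, T(m+1) = (10(m+1) + 5)(m+1)! - 5,
which is the closed form with t = m+1.
By the principle of mathematical induction, the result holds for all t ≥ 1.

T(t) = (10t + 5)t! - 5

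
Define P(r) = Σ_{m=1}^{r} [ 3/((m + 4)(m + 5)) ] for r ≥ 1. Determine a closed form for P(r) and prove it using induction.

We claim P(r) = 3r/(5(r + 5)) for all r ≥ 1.
When r = 1: P(1) = 1/10, and the closed form gives 1/10. They agree.
Suppose the result is true for r = m, so P(m) = 3m/(5(m + 5)).
Then P(m+1) = P(m) + (3/((m + 5)(m + 6))) = (3m/(5(m + 5))) + (3/((m + 5)(m + 6))).
Simplifying, P(m+1) = 3(m + 1)/(5(m + 6)) = 3(m+1)/(5((m+1) + 5)),
which is the closed form with r = m+1.
By induction, the statement is established for all r ≥ 1.

P(r) = 3r/(5(r + 5))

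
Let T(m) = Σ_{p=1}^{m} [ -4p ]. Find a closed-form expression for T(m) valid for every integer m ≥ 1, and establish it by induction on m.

T(m) = -2m(m + 1)

We claim T(m) = -2m(m + 1) for all m ≥ 1.
For the base case m = 1: T(1) = -4, and the closed form gives -4. They agree.
Inductive step: suppose the statement holds for some p ≥ 1, so T(p) = 2p(-p - 1).
Then T(p+1) = T(p) + (-4p - 4) = (2p(-p - 1)) + (-4p - 4).
Simplifying, T(p+1) = -2(p + 1)(p + 2) = -2(p+1)((p+1) + 1),
which is the closed form with m = p+1.
By induction, the statement is established for all m ≥ 1.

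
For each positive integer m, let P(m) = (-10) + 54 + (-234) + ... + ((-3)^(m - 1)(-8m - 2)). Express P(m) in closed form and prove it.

P(m) = (-3)^m(2m + 1) - 1

We claim P(m) = (-3)^m(2m + 1) - 1 for all m ≥ 1.
When m = 1: P(1) = -10, and the closed form gives -10. They agree.
For the inductive step, assume it holds for an arbitrary i ≥ 1, so P(i) = (-3)^i(2i + 1) - 1.
Then P(i+1) = P(i) + ((-3)^i(-8i - 10)) = ((-3)^i(2i + 1) - 1) + ((-3)^i(-8i - 10)).
Simplifying, P(i+1) = -6(-3)^i·i - 9(-3)^i - 1 = (-3)^(i+1)(2(i+1) + 1) - 1,
which is the closed form with m = i+1.
This completes the induction.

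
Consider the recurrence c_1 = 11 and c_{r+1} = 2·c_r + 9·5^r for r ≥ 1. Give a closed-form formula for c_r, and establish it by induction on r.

c_r = -2^(r + 1) + 3·5^r

Computing the first terms: c_1 = 11, c_2 = 67, c_3 = 359. This suggests c_r = -2^(r + 1) + 3·5^r.
Base case (r = 1): the formula gives 11 = 11 = c_1.
Suppose the result is true for r = k, so c_k = -2^(k + 1) + 3·5^k.
Then c_{k+1} = 2·c_k + 9·5^k = 2·(-2^(k + 1) + 3·5^k) + 9·5^k = -2^(k + 2) + 3·5^(k + 1) = -2^((k+1) + 1) + 3·5^(k+1),
which is the claimed formula at r = k+1.
Hence, by induction on r, the claim holds for every r ≥ 1.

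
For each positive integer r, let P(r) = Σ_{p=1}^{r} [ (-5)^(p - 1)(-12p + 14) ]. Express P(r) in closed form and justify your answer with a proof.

We claim P(r) = 2(-5)^r(r - 1) + 2 for all r ≥ 1.
Base step (r = 1): P(1) = 2, and the closed form gives 2. They agree.
Inductive step: suppose the statement holds for some p ≥ 1, so P(p) = 2(-5)^p(p - 1) + 2.
Then P(p+1) = P(p) + ((-5)^p(-12p + 2)) = (2(-5)^p(p - 1) + 2) + ((-5)^p(-12p + 2)).
Simplifying, P(p+1) = -10(-5)^p·p + 2 = 2(-5)^(p+1)((p+1) - 1) + 2,
which is the closed form with r = p+1.
This completes the induction.

P(r) = 2(-5)^r(r - 1) + 2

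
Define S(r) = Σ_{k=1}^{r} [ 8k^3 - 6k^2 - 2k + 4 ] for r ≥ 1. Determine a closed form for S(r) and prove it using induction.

We claim S(r) = 2r(r^3 + r^2 - r + 1) for all r ≥ 1.
For the base case r = 1: S(1) = 4, and the closed form gives 4. They agree.
Suppose the result is true for r = k, so S(k) = 2k(k^3 + k^2 - k + 1).
Then S(k+1) = S(k) + (8k^3 + 18k^2 + 10k + 4) = (2k(k^3 + k^2 - k + 1)) + (8k^3 + 18k^2 + 10k + 4).
Simplifying, S(k+1) = 2(k + 1)(k^3 + 4k^2 + 4k + 2) = 2(k+1)((k+1)^3 + (k+1)^2 - (k+1) + 1),
which is the closed form with r = k+1.
By the principle of mathematical induction, the result holds for all r ≥ 1.

S(r) = 2r(r^3 + r^2 - r + 1)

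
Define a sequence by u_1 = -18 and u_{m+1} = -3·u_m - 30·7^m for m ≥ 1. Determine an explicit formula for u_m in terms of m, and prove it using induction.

Computing the first terms: u_1 = -18, u_2 = -156, u_3 = -1002. This suggests u_m = -(-3)^m - 3·7^m.
For the base case m = 1: the formula gives -18 = -18 = u_1.
Inductive step: assume the claim holds for m = j, so u_j = -(-3)^j - 3·7^j.
Then u_{j+1} = -3·u_j - 30·7^j = -3·(-(-3)^j - 3·7^j) - 30·7^j = -(-3)^(j + 1) - 3·7^(j + 1),
which is the claimed formula at m = j+1.
By induction, the statement is established for all m ≥ 1.

u_m = -(-3)^m - 3·7^m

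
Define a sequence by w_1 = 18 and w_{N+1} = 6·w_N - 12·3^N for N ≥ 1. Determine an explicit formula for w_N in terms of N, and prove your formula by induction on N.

w_N = 4·3^N + 6^N

Computing the first terms: w_1 = 18, w_2 = 72, w_3 = 324. This suggests w_N = 4·3^N + 6^N.
Base case (N = 1): the formula gives 18 = 18 = w_1.
Inductive step: assume the claim holds for N = p, so w_p = 4·3^p + 6^p.
Then w_{p+1} = 6·w_p - 12·3^p = 6·(4·3^p + 6^p) - 12·3^p = 4·3^(p + 1) + 6^(p + 1),
which is the claimed formula at N = p+1.
By the principle of mathematical induction, the result holds for all N ≥ 1.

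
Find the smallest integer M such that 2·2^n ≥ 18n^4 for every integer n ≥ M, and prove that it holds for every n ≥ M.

At n = 20: 2097152 < 2880000, so the inequality fails and M ≥ 21. We prove 2·2^n ≥ 18n^4 for all n ≥ 21.
When n = 21: 2·2^n = 4194304 and 18n^4 = 3500658, so 4194304 ≥ 3500658.
For the inductive step, assume it holds for an arbitrary j ≥ 21, so 2·2^j ≥ 18j^4.
Then 2·2^(j + 1) = 2·(2·2^j) ≥ 2·(18j^4).
Also, for j ≥ 21 we have 2·(18j^4) ≥ 18(j+1)^4, since 2 ≥ (1 + 1/j)^4 for all j ≥ 21.
Combining, 2·2^(j + 1) ≥ 18(j+1)^4.
This completes the induction.
Hence the smallest such M is 21.

M = 21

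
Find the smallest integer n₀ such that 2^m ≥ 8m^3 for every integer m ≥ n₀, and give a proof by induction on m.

At m = 14: 16384 < 21952, so the inequality fails and n₀ ≥ 15. We prove 2^m ≥ 8m^3 for all m ≥ 15.
Base step (m = 15): 2^m = 32768 and 8m^3 = 27000, so 32768 ≥ 27000.
Inductive step: suppose the statement holds for some k ≥ 15, so 2^k ≥ 8k^3.
Then 2^(k + 1) = 2·(2^k) ≥ 2·(8k^3).
Also, for k ≥ 15 we have 2·(8k^3) ≥ 8(k+1)^3, since 2 ≥ (1 + 1/k)^3 for all k ≥ 15.
Combining, 2^(k + 1) ≥ 8(k+1)^3.
This completes the induction.
Hence the smallest such n₀ is 15.

n₀ = 15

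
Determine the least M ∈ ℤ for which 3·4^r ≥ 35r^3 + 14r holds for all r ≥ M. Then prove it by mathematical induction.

At r = 5: 3072 < 4445, so the inequality fails and M ≥ 6. We prove 3·4^r ≥ 35r^3 + 14r for all r ≥ 6.
Base step (r = 6): 3·4^r = 12288 and 35r^3 + 14r = 7644, so 12288 ≥ 7644.
Inductive step: assume the claim holds for r = j, so 3·4^j ≥ 35j^3 + 14j.
Then 3·4^(j + 1) = 4·(3·4^j) ≥ 4·(35j^3 + 14j).
Also, for j ≥ 6 we have 4·(35j^3 + 14j) ≥ 35(j+1)^3 + 14(j+1), since 4·(35j^3 + 14j) − (35(j+1)^3 + 14(j+1)) = 105j^3 - 105j^2 - 63j - 49, which is nonnegative for all j ≥ 6.
Combining, 3·4^(j + 1) ≥ 35(j+1)^3 + 14(j+1).
Hence, by induction on r, the claim holds for every r ≥ 6.
Hence the smallest such M is 6.

M = 6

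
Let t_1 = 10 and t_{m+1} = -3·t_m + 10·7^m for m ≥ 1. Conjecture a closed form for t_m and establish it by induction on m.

t_m = -(-3)^m + 7^m

Computing the first terms: t_1 = 10, t_2 = 40, t_3 = 370. This suggests t_m = -(-3)^m + 7^m.
Base case (m = 1): the formula gives 10 = 10 = t_1.
Inductive step: suppose the statement holds for some k ≥ 1, so t_k = -(-3)^k + 7^k.
Then t_{k+1} = -3·t_k + 10·7^k = -3·(-(-3)^k + 7^k) + 10·7^k = -(-3)^(k + 1) + 7^(k + 1),
which is the claimed formula at m = k+1.
By the principle of mathematical induction, the result holds for all m ≥ 1.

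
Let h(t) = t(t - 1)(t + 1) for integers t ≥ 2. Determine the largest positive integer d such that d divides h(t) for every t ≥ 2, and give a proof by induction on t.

Computing the first values: h(2) = 6 and h(3) = 24; gcd(6, 24) = 6, so d ≤ 6.
We prove 6 | t(t - 1)(t + 1) for all t ≥ 2 by induction on t.
When t = 2: h(2) = 6 = 6·(1), so 6 | h(2).
Inductive step: assume the claim holds for t = r, i.e. 6 | h(r). Then
h(r+1) − h(r) = r·(r+1)·(r+2) − (r-1)·r·(r+1) = r·(r+1)·[(r+2) − (r-1)] = 3·r·(r+1). The product of 2 consecutive integers is divisible by (2)! = 2, so h(r+1) − h(r) is divisible by 3·2 = 6. By the inductive hypothesis 6 | h(r), hence 6 | h(r+1).
Hence, by induction on t, the claim holds for every t ≥ 2.
Therefore the largest such d is 6.

d = 6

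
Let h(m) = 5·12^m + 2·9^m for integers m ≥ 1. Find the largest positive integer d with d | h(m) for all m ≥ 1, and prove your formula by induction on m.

d = 6

Computing the first values: h(1) = 78 and h(2) = 882; gcd(78, 882) = 6, so d ≤ 6.
We prove 6 | 5·12^m + 2·9^m for all m ≥ 1 by induction on m.
When m = 1: h(1) = 78 = 6·(13), so 6 | h(1).
For the inductive step, assume it holds for an arbitrary r ≥ 1, i.e. 6 | h(r). Then
h(r+1) − 12·h(r) = (5·12^(r+1) + 2·9^(r+1)) − 12·(5·12^r + 2·9^r) = (2)·9^r·(9 − 12) = (-6)·9^r. Since 6 | h(r) by the inductive hypothesis, 6 | 12·h(r); and 6 | -6 since -6 = 6·-1. Therefore 6 | h(r+1).
By induction, the statement is established for all m ≥ 1.
Therefore the largest such d is 6.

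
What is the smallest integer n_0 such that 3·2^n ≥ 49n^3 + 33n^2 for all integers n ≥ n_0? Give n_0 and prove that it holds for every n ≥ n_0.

n_0 = 17

At n = 16: 196608 < 209152, so the inequality fails and n_0 ≥ 17. We prove 3·2^n ≥ 49n^3 + 33n^2 for all n ≥ 17.
When n = 17: 3·2^n = 393216 and 49n^3 + 33n^2 = 250274, so 393216 ≥ 250274.
Inductive step: suppose the statement holds for some r ≥ 17, so 3·2^r ≥ 49r^3 + 33r^2.
Then 3·2^(r + 1) = 2·(3·2^r) ≥ 2·(49r^3 + 33r^2).
Also, for r ≥ 17 we have 2·(49r^3 + 33r^2) ≥ 49(r+1)^3 + 33(r+1)^2, since 2·(49r^3 + 33r^2) − (49(r+1)^3 + 33(r+1)^2) = 49r^3 - 114r^2 - 213r - 82, which is nonnegative for all r ≥ 17.
Combining, 3·2^(r + 1) ≥ 49(r+1)^3 + 33(r+1)^2.
Hence, by induction on n, the claim holds for every n ≥ 17.
Hence the smallest such n_0 is 17.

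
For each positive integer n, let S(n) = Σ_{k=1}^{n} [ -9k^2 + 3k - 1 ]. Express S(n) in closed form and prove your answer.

S(n) = -n(3n^2 + 3n + 1)

We claim S(n) = -n(3n^2 + 3n + 1) for all n ≥ 1.
Base step (n = 1): S(1) = -7, and the closed form gives -7. They agree.
For the inductive step, assume it holds for an arbitrary k ≥ 1, so S(k) = k(-3k^2 - 3k - 1).
Then S(k+1) = S(k) + (3k - 9(k + 1)^2 + 2) = (k(-3k^2 - 3k - 1)) + (3k - 9(k + 1)^2 + 2).
Simplifying, S(k+1) = -(k + 1)(3k^2 + 9k + 7) = -(k+1)(3(k+1)^2 + 3(k+1) + 1),
which is the closed form with n = k+1.
By the principle of mathematical induction, the result holds for all n ≥ 1.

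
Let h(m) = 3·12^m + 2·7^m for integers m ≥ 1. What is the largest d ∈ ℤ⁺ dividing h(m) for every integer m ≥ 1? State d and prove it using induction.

Computing the first values: h(1) = 50 and h(2) = 530; gcd(50, 530) = 10, so d ≤ 10.
We prove 10 | 3·12^m + 2·7^m for all m ≥ 1 by induction on m.
When m = 1: h(1) = 50 = 10·(5), so 10 | h(1).
Inductive step: suppose the statement holds for some j ≥ 1, i.e. 10 | h(j). Then
h(j+1) − 12·h(j) = (3·12^(j+1) + 2·7^(j+1)) − 12·(3·12^j + 2·7^j) = (2)·7^j·(7 − 12) = (-10)·7^j. Since 10 | h(j) by the inductive hypothesis, 10 | 12·h(j); and 10 | -10 since -10 = 10·-1. Therefore 10 | h(j+1).
This completes the induction.
Therefore the largest such d is 10.

d = 10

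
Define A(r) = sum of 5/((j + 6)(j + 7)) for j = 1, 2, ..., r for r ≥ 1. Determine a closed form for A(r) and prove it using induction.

We claim A(r) = 5r/(7(r + 7)) for all r ≥ 1.
Base case (r = 1): A(1) = 5/56, and the closed form gives 5/56. They agree.
Inductive step: suppose the statement holds for some j ≥ 1, so A(j) = 5j/(7(j + 7)).
Then A(j+1) = A(j) + (5/((j + 7)(j + 8))) = (5j/(7(j + 7))) + (5/((j + 7)(j + 8))).
Simplifying, A(j+1) = 5(j + 1)/(7(j + 8)) = 5(j+1)/(7((j+1) + 7)),
which is the closed form with r = j+1.
By the principle of mathematical induction, the result holds for all r ≥ 1.

A(r) = 5r/(7(r + 7))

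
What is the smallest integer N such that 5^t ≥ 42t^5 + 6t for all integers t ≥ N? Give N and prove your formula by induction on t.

At t = 9: 1953125 < 2480112, so the inequality fails and N ≥ 10. We prove 5^t ≥ 42t^5 + 6t for all t ≥ 10.
Base case (t = 10): 5^t = 9765625 and 42t^5 + 6t = 4200060, so 9765625 ≥ 4200060.
Inductive step: assume the claim holds for t = j, so 5^j ≥ 42j^5 + 6j.
Then 5^(j + 1) = 5·(5^j) ≥ 5·(42j^5 + 6j).
Also, for j ≥ 10 we have 5·(42j^5 + 6j) ≥ 42(j+1)^5 + 6(j+1), since 5·(42j^5 + 6j) − (42(j+1)^5 + 6(j+1)) = 168j^5 - 210j^4 - 420j^3 - 420j^2 - 186j - 48, which is nonnegative for all j ≥ 10.
Combining, 5^(j + 1) ≥ 42(j+1)^5 + 6(j+1).
Hence, by induction on t, the claim holds for every t ≥ 10.
Hence the smallest such N is 10.

N = 10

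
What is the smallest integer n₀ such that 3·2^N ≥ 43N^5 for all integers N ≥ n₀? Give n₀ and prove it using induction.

At N = 27: 402653184 < 617003001, so the inequality fails and n₀ ≥ 28. We prove 3·2^N ≥ 43N^5 for all N ≥ 28.
For the base case N = 28: 3·2^N = 805306368 and 43N^5 = 740045824, so 805306368 ≥ 740045824.
Inductive step: suppose the statement holds for some j ≥ 28, so 3·2^j ≥ 43j^5.
Then 3·2^(j + 1) = 2·(3·2^j) ≥ 2·(43j^5).
Also, for j ≥ 28 we have 2·(43j^5) ≥ 43(j+1)^5, since 2 ≥ (1 + 1/j)^5 for all j ≥ 28.
Combining, 3·2^(j + 1) ≥ 43(j+1)^5.
By the principle of mathematical induction, the result holds for all N ≥ 28.
Hence the smallest such n₀ is 28.

n₀ = 28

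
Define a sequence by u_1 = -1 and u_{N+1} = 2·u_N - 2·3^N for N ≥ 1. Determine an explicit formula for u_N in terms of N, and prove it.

u_N = 5·2^(N - 1) - 2·3^N

Computing the first terms: u_1 = -1, u_2 = -8, u_3 = -34. This suggests u_N = 5·2^(N - 1) - 2·3^N.
When N = 1: the formula gives -1 = -1 = u_1.
Inductive step: assume the claim holds for N = r, so u_r = 5·2^(r - 1) - 2·3^r.
Then u_{r+1} = 2·u_r - 2·3^r = 2·(5·2^(r - 1) - 2·3^r) - 2·3^r = 5·2^r - 2·3^(r + 1) = 5·2^((r+1) - 1) - 2·3^(r+1),
which is the claimed formula at N = r+1.
By induction, the statement is established for all N ≥ 1.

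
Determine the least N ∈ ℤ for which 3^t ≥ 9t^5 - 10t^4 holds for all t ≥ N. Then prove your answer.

N = 14

At t = 13: 1594323 < 3056027, so the inequality fails and N ≥ 14. We prove 3^t ≥ 9t^5 - 10t^4 for all t ≥ 14.
For the base case t = 14: 3^t = 4782969 and 9t^5 - 10t^4 = 4456256, so 4782969 ≥ 4456256.
Inductive step: suppose the statement holds for some k ≥ 14, so 3^k ≥ 9k^5 - 10k^4.
Then 3^(k + 1) = 3·(3^k) ≥ 3·(9k^5 - 10k^4).
Also, for k ≥ 14 we have 3·(9k^5 - 10k^4) ≥ 9(k+1)^5 - 10(k+1)^4, since 3·(9k^5 - 10k^4) − (9(k+1)^5 - 10(k+1)^4) = 18k^5 - 65k^4 - 50k^3 - 30k^2 - 5k + 1, which is nonnegative for all k ≥ 14.
Combining, 3^(k + 1) ≥ 9(k+1)^5 - 10(k+1)^4.
Hence, by induction on t, the claim holds for every t ≥ 14.
Hence the smallest such N is 14.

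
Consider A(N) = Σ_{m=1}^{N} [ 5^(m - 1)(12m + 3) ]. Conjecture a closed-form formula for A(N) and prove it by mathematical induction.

We claim A(N) = 3·5^N·N for all N ≥ 1.
For the base case N = 1: A(1) = 15, and the closed form gives 15. They agree.
Inductive step: suppose the statement holds for some m ≥ 1, so A(m) = 3·5^m·m.
Then A(m+1) = A(m) + (5^m(12m + 15)) = (3·5^m·m) + (5^m(12m + 15)).
Simplifying, A(m+1) = 15·5^m(m + 1) = 3·5^(m+1)·(m+1),
which is the closed form with N = m+1.
Hence, by induction on N, the claim holds for every N ≥ 1.

A(N) = 3·5^N·N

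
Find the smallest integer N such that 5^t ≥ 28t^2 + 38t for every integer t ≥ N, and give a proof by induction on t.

N = 4

At t = 3: 125 < 366, so the inequality fails and N ≥ 4. We prove 5^t ≥ 28t^2 + 38t for all t ≥ 4.
Base step (t = 4): 5^t = 625 and 28t^2 + 38t = 600, so 625 ≥ 600.
Inductive step: assume the claim holds for t = m, so 5^m ≥ 28m^2 + 38m.
Then 5^(m + 1) = 5·(5^m) ≥ 5·(28m^2 + 38m).
Also, for m ≥ 4 we have 5·(28m^2 + 38m) ≥ 28(m+1)^2 + 38(m+1), since 5·(28m^2 + 38m) − (28(m+1)^2 + 38(m+1)) = 112m^2 + 96m - 66, which is nonnegative for all m ≥ 4.
Combining, 5^(m + 1) ≥ 28(m+1)^2 + 38(m+1).
By the principle of mathematical induction, the result holds for all t ≥ 4.
Hence the smallest such N is 4.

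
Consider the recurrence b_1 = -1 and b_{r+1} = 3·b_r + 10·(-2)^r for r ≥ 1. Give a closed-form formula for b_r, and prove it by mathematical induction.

Computing the first terms: b_1 = -1, b_2 = -23, b_3 = -29. This suggests b_r = (-2)^(r + 1) - 5·3^(r - 1).
Base step (r = 1): the formula gives -1 = -1 = b_1.
Suppose the result is true for r = p, so b_p = (-2)^(p + 1) - 5·3^(p - 1).
Then b_{p+1} = 3·b_p + 10·(-2)^p = 3·((-2)^(p + 1) - 5·3^(p - 1)) + 10·(-2)^p = (-2)^(p + 2) - 5·3^p = (-2)^((p+1) + 1) - 5·3^((p+1) - 1),
which is the claimed formula at r = p+1.
By induction, the statement is established for all r ≥ 1.

b_r = (-2)^(r + 1) - 5·3^(r - 1)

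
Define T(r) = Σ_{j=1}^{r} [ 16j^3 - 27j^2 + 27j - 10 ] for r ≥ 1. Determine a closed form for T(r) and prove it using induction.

We claim T(r) = r(4r - 1)(r^2 + 1) for all r ≥ 1.
When r = 1: T(1) = 6, and the closed form gives 6. They agree.
Suppose the result is true for r = j, so T(j) = j(4j^3 - j^2 + 4j - 1).
Then T(j+1) = T(j) + (16j^3 + 21j^2 + 21j + 6) = (j(4j^3 - j^2 + 4j - 1)) + (16j^3 + 21j^2 + 21j + 6).
Simplifying, T(j+1) = (j + 1)(4j + 3)(j^2 + 2j + 2) = (j+1)(4(j+1) - 1)((j+1)^2 + 1),
which is the closed form with r = j+1.
By the principle of mathematical induction, the result holds for all r ≥ 1.

T(r) = r(4r - 1)(r^2 + 1)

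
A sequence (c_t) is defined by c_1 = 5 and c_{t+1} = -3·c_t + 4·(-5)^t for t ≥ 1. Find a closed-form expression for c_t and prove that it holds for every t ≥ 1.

Computing the first terms: c_1 = 5, c_2 = -35, c_3 = 205. This suggests c_t = -5(-3)^(t - 1) - 2(-5)^t.
For the base case t = 1: the formula gives 5 = 5 = c_1.
Inductive step: assume the claim holds for t = r, so c_r = -5(-3)^(r - 1) - 2(-5)^r.
Then c_{r+1} = -3·c_r + 4·(-5)^r = -3·(-5(-3)^(r - 1) - 2(-5)^r) + 4·(-5)^r = -5(-3)^r - 2(-5)^(r + 1) = -5(-3)^((r+1) - 1) - 2(-5)^(r+1),
which is the claimed formula at t = r+1.
By the principle of mathematical induction, the result holds for all t ≥ 1.

c_t = -5(-3)^(t - 1) - 2(-5)^t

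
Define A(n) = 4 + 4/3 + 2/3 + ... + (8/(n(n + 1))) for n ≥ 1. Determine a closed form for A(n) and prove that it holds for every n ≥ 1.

A(n) = 8n/(n + 1)

We claim A(n) = 8n/(n + 1) for all n ≥ 1.
Base case (n = 1): A(1) = 4, and the closed form gives 4. They agree.
For the inductive step, assume it holds for an arbitrary i ≥ 1, so A(i) = 8i/(i + 1).
Then A(i+1) = A(i) + (8/((i + 1)(i + 2))) = (8i/(i + 1)) + (8/((i + 1)(i + 2))).
Simplifying, A(i+1) = 8(i + 1)/(i + 2) = 8(i+1)/((i+1) + 1),
which is the closed form with n = i+1.
This completes the induction.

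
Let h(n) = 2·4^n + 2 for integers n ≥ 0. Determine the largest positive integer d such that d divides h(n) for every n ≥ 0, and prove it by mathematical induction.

d = 2

Computing the first values: h(0) = 4 and h(1) = 10; gcd(4, 10) = 2, so d ≤ 2.
We prove 2 | 2·4^n + 2 for all n ≥ 0 by induction on n.
When n = 0: h(0) = 4 = 2·(2), so 2 | h(0).
Inductive step: suppose the statement holds for some k ≥ 0, i.e. 2 | h(k). Then
h(k+1) = 2·4^(k+1) + 2 = 4·(2·4^k + 2) - 6 = 4·h(k) - 6. The first term is divisible by 2 by the inductive hypothesis, and -6 is divisible by 2. Hence 2 | h(k+1).
By induction, the statement is established for all n ≥ 0.
Therefore the largest such d is 2.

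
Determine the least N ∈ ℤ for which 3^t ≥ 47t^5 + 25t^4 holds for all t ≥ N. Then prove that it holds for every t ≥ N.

N = 17

At t = 16: 43046721 < 50921472, so the inequality fails and N ≥ 17. We prove 3^t ≥ 47t^5 + 25t^4 for all t ≥ 17.
When t = 17: 3^t = 129140163 and 47t^5 + 25t^4 = 68821304, so 129140163 ≥ 68821304.
Inductive step: suppose the statement holds for some i ≥ 17, so 3^i ≥ 47i^5 + 25i^4.
Then 3^(i + 1) = 3·(3^i) ≥ 3·(47i^5 + 25i^4).
Also, for i ≥ 17 we have 3·(47i^5 + 25i^4) ≥ 47(i+1)^5 + 25(i+1)^4, since 3·(47i^5 + 25i^4) − (47(i+1)^5 + 25(i+1)^4) = 94i^5 - 185i^4 - 570i^3 - 620i^2 - 335i - 72, which is nonnegative for all i ≥ 17.
Combining, 3^(i + 1) ≥ 47(i+1)^5 + 25(i+1)^4.
This completes the induction.
Hence the smallest such N is 17.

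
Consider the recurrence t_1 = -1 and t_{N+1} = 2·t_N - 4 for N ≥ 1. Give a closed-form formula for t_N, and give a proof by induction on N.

t_N = -5·2^(N - 1) + 4

Computing the first terms: t_1 = -1, t_2 = -6, t_3 = -16. This suggests t_N = -5·2^(N - 1) + 4.
Base case (N = 1): the formula gives -1 = -1 = t_1.
Suppose the result is true for N = i, so t_i = -5·2^(i - 1) + 4.
Then t_{i+1} = 2·t_i - 4 = 2·(-5·2^(i - 1) + 4) - 4 = -5·2^i + 4 = -5·2^((i+1) - 1) + 4,
which is the claimed formula at N = i+1.
By the principle of mathematical induction, the result holds for all N ≥ 1.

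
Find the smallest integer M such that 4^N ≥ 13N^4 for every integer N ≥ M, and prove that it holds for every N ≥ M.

At N = 7: 16384 < 31213, so the inequality fails and M ≥ 8. We prove 4^N ≥ 13N^4 for all N ≥ 8.
When N = 8: 4^N = 65536 and 13N^4 = 53248, so 65536 ≥ 53248.
Inductive step: suppose the statement holds for some j ≥ 8, so 4^j ≥ 13j^4.
Then 4^(j + 1) = 4·(4^j) ≥ 4·(13j^4).
Also, for j ≥ 8 we have 4·(13j^4) ≥ 13(j+1)^4, since 4 ≥ (1 + 1/j)^4 for all j ≥ 8.
Combining, 4^(j + 1) ≥ 13(j+1)^4.
This completes the induction.
Hence the smallest such M is 8.

M = 8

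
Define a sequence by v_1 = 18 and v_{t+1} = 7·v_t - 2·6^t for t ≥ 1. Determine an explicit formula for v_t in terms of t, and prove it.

v_t = 2·6^t + 6·7^(t - 1)

Computing the first terms: v_1 = 18, v_2 = 114, v_3 = 726. This suggests v_t = 2·6^t + 6·7^(t - 1).
Base case (t = 1): the formula gives 18 = 18 = v_1.
For the inductive step, assume it holds for an arbitrary m ≥ 1, so v_m = 2·6^m + 6·7^(m - 1).
Then v_{m+1} = 7·v_m - 2·6^m = 7·(2·6^m + 6·7^(m - 1)) - 2·6^m = 2·6^(m + 1) + 6·7^m = 2·6^(m+1) + 6·7^((m+1) - 1),
which is the claimed formula at t = m+1.
By induction, the statement is established for all t ≥ 1.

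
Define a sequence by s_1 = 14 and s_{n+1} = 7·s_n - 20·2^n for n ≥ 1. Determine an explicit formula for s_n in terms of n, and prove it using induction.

Computing the first terms: s_1 = 14, s_2 = 58, s_3 = 326. This suggests s_n = 2^(n + 2) + 6·7^(n - 1).
Base step (n = 1): the formula gives 14 = 14 = s_1.
Inductive step: assume the claim holds for n = k, so s_k = 2^(k + 2) + 6·7^(k - 1).
Then s_{k+1} = 7·s_k - 20·2^k = 7·(2^(k + 2) + 6·7^(k - 1)) - 20·2^k = 2^(k + 3) + 6·7^k = 2^((k+1) + 2) + 6·7^((k+1) - 1),
which is the claimed formula at n = k+1.
By induction, the statement is established for all n ≥ 1.

s_n = 2^(n + 2) + 6·7^(n - 1)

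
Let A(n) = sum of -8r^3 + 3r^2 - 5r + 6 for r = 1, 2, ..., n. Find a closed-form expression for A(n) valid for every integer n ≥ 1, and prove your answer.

We claim A(n) = -n(2n^3 + 3n^2 + 3n - 4) for all n ≥ 1.
For the base case n = 1: A(1) = -4, and the closed form gives -4. They agree.
Inductive step: assume the claim holds for n = r, so A(r) = r(-2r^3 - 3r^2 - 3r + 4).
Then A(r+1) = A(r) + (-8r^3 - 21r^2 - 23r - 4) = (r(-2r^3 - 3r^2 - 3r + 4)) + (-8r^3 - 21r^2 - 23r - 4).
Simplifying, A(r+1) = -(r + 1)(2r^3 + 9r^2 + 15r + 4) = -(r+1)(2(r+1)^3 + 3(r+1)^2 + 3(r+1) - 4),
which is the closed form with n = r+1.
By the principle of mathematical induction, the result holds for all n ≥ 1.

A(n) = -n(2n^3 + 3n^2 + 3n - 4)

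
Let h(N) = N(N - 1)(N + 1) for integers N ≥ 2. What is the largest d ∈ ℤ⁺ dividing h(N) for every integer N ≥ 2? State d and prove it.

d = 6

Computing the first values: h(2) = 6 and h(3) = 24; gcd(6, 24) = 6, so d ≤ 6.
We prove 6 | N(N - 1)(N + 1) for all N ≥ 2 by induction on N.
For the base case N = 2: h(2) = 6 = 6·(1), so 6 | h(2).
For the inductive step, assume it holds for an arbitrary p ≥ 2, i.e. 6 | h(p). Then
h(p+1) − h(p) = p·(p+1)·(p+2) − (p-1)·p·(p+1) = p·(p+1)·[(p+2) − (p-1)] = 3·p·(p+1). The product of 2 consecutive integers is divisible by (2)! = 2, so h(p+1) − h(p) is divisible by 3·2 = 6. By the inductive hypothesis 6 | h(p), hence 6 | h(p+1).
This completes the induction.
Therefore the largest such d is 6.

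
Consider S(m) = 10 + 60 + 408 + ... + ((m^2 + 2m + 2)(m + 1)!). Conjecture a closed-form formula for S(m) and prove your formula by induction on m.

S(m) = (m + 1)(m + 2)! - 2

We claim S(m) = (m + 1)(m + 2)! - 2 for all m ≥ 1.
Base step (m = 1): S(1) = 10, and the closed form gives 10. They agree.
Inductive step: assume the claim holds for m = p, so S(p) = (p + 1)(p + 2)! - 2.
Then S(p+1) = S(p) + ((p^2 + 4p + 5)(p + 2)!) = ((p + 1)(p + 2)! - 2) + ((p^2 + 4p + 5)(p + 2)!).
Simplifying, S(p+1) = ((p+1) + 1)((p+1) + 2)! - 2,
which is the closed form with m = p+1.
By the principle of mathematical induction, the result holds for all m ≥ 1.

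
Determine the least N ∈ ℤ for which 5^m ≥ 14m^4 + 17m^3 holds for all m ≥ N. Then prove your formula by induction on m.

At m = 6: 15625 < 21816, so the inequality fails and N ≥ 7. We prove 5^m ≥ 14m^4 + 17m^3 for all m ≥ 7.
Base step (m = 7): 5^m = 78125 and 14m^4 + 17m^3 = 39445, so 78125 ≥ 39445.
Inductive step: assume the claim holds for m = j, so 5^j ≥ 14j^4 + 17j^3.
Then 5^(j + 1) = 5·(5^j) ≥ 5·(14j^4 + 17j^3).
Also, for j ≥ 7 we have 5·(14j^4 + 17j^3) ≥ 14(j+1)^4 + 17(j+1)^3, since 5·(14j^4 + 17j^3) − (14(j+1)^4 + 17(j+1)^3) = 56j^4 + 12j^3 - 135j^2 - 107j - 31, which is nonnegative for all j ≥ 7.
Combining, 5^(j + 1) ≥ 14(j+1)^4 + 17(j+1)^3.
This completes the induction.
Hence the smallest such N is 7.

N = 7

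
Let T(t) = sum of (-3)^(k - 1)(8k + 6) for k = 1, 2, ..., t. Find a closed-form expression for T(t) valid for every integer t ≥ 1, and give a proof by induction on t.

We claim T(t) = -2(-3)^t(t + 1) + 2 for all t ≥ 1.
Base case (t = 1): T(1) = 14, and the closed form gives 14. They agree.
For the inductive step, assume it holds for an arbitrary k ≥ 1, so T(k) = -2(-3)^k(k + 1) + 2.
Then T(k+1) = T(k) + ((-3)^k(8k + 14)) = (-2(-3)^k(k + 1) + 2) + ((-3)^k(8k + 14)).
Simplifying, T(k+1) = 6(-3)^k·k + 12(-3)^k + 2 = -2(-3)^(k+1)((k+1) + 1) + 2,
which is the closed form with t = k+1.
By induction, the statement is established for all t ≥ 1.

T(t) = -2(-3)^t(t + 1) + 2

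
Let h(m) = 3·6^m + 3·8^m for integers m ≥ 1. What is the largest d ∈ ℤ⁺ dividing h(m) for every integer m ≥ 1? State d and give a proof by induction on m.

d = 6

Computing the first values: h(1) = 42 and h(2) = 300; gcd(42, 300) = 6, so d ≤ 6.
We prove 6 | 3·6^m + 3·8^m for all m ≥ 1 by induction on m.
For the base case m = 1: h(1) = 42 = 6·(7), so 6 | h(1).
Inductive step: assume the claim holds for m = k, i.e. 6 | h(k). Then
h(k+1) − 8·h(k) = (3·6^(k+1) + 3·8^(k+1)) − 8·(3·6^k + 3·8^k) = (3)·6^k·(6 − 8) = (-6)·6^k. Since 6 | h(k) by the inductive hypothesis, 6 | 8·h(k); and 6 | -6 since -6 = 6·-1. Therefore 6 | h(k+1).
By the principle of mathematical induction, the result holds for all m ≥ 1.
Therefore the largest such d is 6.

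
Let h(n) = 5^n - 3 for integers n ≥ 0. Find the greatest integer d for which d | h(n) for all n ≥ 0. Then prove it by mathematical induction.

d = 2

Computing the first values: h(0) = -2 and h(1) = 2; gcd(-2, 2) = 2, so d ≤ 2.
We prove 2 | 5^n - 3 for all n ≥ 0 by induction on n.
Base case (n = 0): h(0) = -2 = 2·(-1), so 2 | h(0).
Suppose the result is true for n = m, i.e. 2 | h(m). Then
h(m+1) = 5^(m+1) - 3 = 5·(5^m - 3) + 12 = 5·h(m) + 12. The first term is divisible by 2 by the inductive hypothesis, and 12 is divisible by 2. Hence 2 | h(m+1).
Hence, by induction on n, the claim holds for every n ≥ 0.
Therefore the largest such d is 2.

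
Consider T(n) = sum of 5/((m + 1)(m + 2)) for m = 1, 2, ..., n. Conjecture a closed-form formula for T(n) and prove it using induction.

T(n) = 5n/(2(n + 2))

We claim T(n) = 5n/(2(n + 2)) for all n ≥ 1.
Base step (n = 1): T(1) = 5/6, and the closed form gives 5/6. They agree.
Inductive step: suppose the statement holds for some m ≥ 1, so T(m) = 5m/(2(m + 2)).
Then T(m+1) = T(m) + (5/((m + 2)(m + 3))) = (5m/(2(m + 2))) + (5/((m + 2)(m + 3))).
Simplifying, T(m+1) = 5(m + 1)/(2(m + 3)) = 5(m+1)/(2((m+1) + 2)),
which is the closed form with n = m+1.
By induction, the statement is established for all n ≥ 1.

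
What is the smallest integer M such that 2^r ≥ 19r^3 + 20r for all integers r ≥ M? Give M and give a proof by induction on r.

At r = 16: 65536 < 78144, so the inequality fails and M ≥ 17. We prove 2^r ≥ 19r^3 + 20r for all r ≥ 17.
When r = 17: 2^r = 131072 and 19r^3 + 20r = 93687, so 131072 ≥ 93687.
Inductive step: assume the claim holds for r = k, so 2^k ≥ 19k^3 + 20k.
Then 2^(k + 1) = 2·(2^k) ≥ 2·(19k^3 + 20k).
Also, for k ≥ 17 we have 2·(19k^3 + 20k) ≥ 19(k+1)^3 + 20(k+1), since 2·(19k^3 + 20k) − (19(k+1)^3 + 20(k+1)) = 19k^3 - 57k^2 - 37k - 39, which is nonnegative for all k ≥ 17.
Combining, 2^(k + 1) ≥ 19(k+1)^3 + 20(k+1).
By the principle of mathematical induction, the result holds for all r ≥ 17.
Hence the smallest such M is 17.

M = 17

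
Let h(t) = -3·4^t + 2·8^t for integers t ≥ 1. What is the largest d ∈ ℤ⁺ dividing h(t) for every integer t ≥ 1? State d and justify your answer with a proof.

Computing the first values: h(1) = 4 and h(2) = 80; gcd(4, 80) = 4, so d ≤ 4.
We prove 4 | -3·4^t + 2·8^t for all t ≥ 1 by induction on t.
When t = 1: h(1) = 4 = 4·(1), so 4 | h(1).
For the inductive step, assume it holds for an arbitrary j ≥ 1, i.e. 4 | h(j). Then
h(j+1) − 8·h(j) = (-3·4^(j+1) + 2·8^(j+1)) − 8·(-3·4^j + 2·8^j) = (-3)·4^j·(4 − 8) = (12)·4^j. Since 4 | h(j) by the inductive hypothesis, 4 | 8·h(j); and 4 | 12 since 12 = 4·3. Therefore 4 | h(j+1).
By induction, the statement is established for all t ≥ 1.
Therefore the largest such d is 4.

d = 4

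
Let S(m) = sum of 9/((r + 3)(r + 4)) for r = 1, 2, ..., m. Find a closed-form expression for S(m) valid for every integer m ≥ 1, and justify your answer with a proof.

S(m) = 9m/(4(m + 4))

We claim S(m) = 9m/(4(m + 4)) for all m ≥ 1.
For the base case m = 1: S(1) = 9/20, and the closed form gives 9/20. They agree.
For the inductive step, assume it holds for an arbitrary r ≥ 1, so S(r) = 9r/(4(r + 4)).
Then S(r+1) = S(r) + (9/((r + 4)(r + 5))) = (9r/(4(r + 4))) + (9/((r + 4)(r + 5))).
Simplifying, S(r+1) = 9(r + 1)/(4(r + 5)) = 9(r+1)/(4((r+1) + 4)),
which is the closed form with m = r+1.
By the principle of mathematical induction, the result holds for all m ≥ 1.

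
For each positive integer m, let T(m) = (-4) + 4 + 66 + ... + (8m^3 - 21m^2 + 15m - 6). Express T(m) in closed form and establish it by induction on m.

We claim T(m) = m(m - 2)(2m^2 + m + 1) for all m ≥ 1.
For the base case m = 1: T(1) = -4, and the closed form gives -4. They agree.
Inductive step: suppose the statement holds for some p ≥ 1, so T(p) = p(2p^3 - 3p^2 - p - 2).
Then T(p+1) = T(p) + (8p^3 + 3p^2 - 3p - 4) = (p(2p^3 - 3p^2 - p - 2)) + (8p^3 + 3p^2 - 3p - 4).
Simplifying, T(p+1) = (p - 1)(p + 1)(2p^2 + 5p + 4) = (p+1)((p+1) - 2)(2(p+1)^2 + (p+1) + 1),
which is the closed form with m = p+1.
This completes the induction.

T(m) = m(m - 2)(2m^2 + m + 1)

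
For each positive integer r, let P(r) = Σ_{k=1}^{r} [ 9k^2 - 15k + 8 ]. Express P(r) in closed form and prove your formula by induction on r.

We claim P(r) = r(3r^2 - 3r + 2) for all r ≥ 1.
Base step (r = 1): P(1) = 2, and the closed form gives 2. They agree.
Inductive step: suppose the statement holds for some k ≥ 1, so P(k) = k(3k^2 - 3k + 2).
Then P(k+1) = P(k) + (9k^2 + 3k + 2) = (k(3k^2 - 3k + 2)) + (9k^2 + 3k + 2).
Simplifying, P(k+1) = (k + 1)(3k^2 + 3k + 2) = (k+1)(3(k+1)^2 - 3(k+1) + 2),
which is the closed form with r = k+1.
Hence, by induction on r, the claim holds for every r ≥ 1.

P(r) = r(3r^2 - 3r + 2)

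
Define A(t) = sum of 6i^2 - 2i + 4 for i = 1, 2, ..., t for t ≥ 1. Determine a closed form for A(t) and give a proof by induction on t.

We claim A(t) = 2t(t^2 + t + 2) for all t ≥ 1.
Base case (t = 1): A(1) = 8, and the closed form gives 8. They agree.
Suppose the result is true for t = i, so A(i) = 2i(i^2 + i + 2).
Then A(i+1) = A(i) + (6i^2 + 10i + 8) = (2i(i^2 + i + 2)) + (6i^2 + 10i + 8).
Simplifying, A(i+1) = 2(i + 1)(i^2 + 3i + 4) = 2(i+1)((i+1)^2 + (i+1) + 2),
which is the closed form with t = i+1.
By the principle of mathematical induction, the result holds for all t ≥ 1.

A(t) = 2t(t^2 + t + 2)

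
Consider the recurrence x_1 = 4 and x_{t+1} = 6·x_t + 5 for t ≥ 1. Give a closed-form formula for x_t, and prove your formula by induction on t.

Computing the first terms: x_1 = 4, x_2 = 29, x_3 = 179. This suggests x_t = 5·6^(t - 1) - 1.
When t = 1: the formula gives 4 = 4 = x_1.
Inductive step: assume the claim holds for t = i, so x_i = 5·6^(i - 1) - 1.
Then x_{i+1} = 6·x_i + 5 = 6·(5·6^(i - 1) - 1) + 5 = 5·6^i - 1 = 5·6^((i+1) - 1) - 1,
which is the claimed formula at t = i+1.
By induction, the statement is established for all t ≥ 1.

x_t = 5·6^(t - 1) - 1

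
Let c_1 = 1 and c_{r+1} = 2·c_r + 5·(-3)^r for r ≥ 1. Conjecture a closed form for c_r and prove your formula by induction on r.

c_r = -(-3)^r - 2^r

Computing the first terms: c_1 = 1, c_2 = -13, c_3 = 19. This suggests c_r = -(-3)^r - 2^r.
Base step (r = 1): the formula gives 1 = 1 = c_1.
For the inductive step, assume it holds for an arbitrary p ≥ 1, so c_p = -(-3)^p - 2^p.
Then c_{p+1} = 2·c_p + 5·(-3)^p = 2·(-(-3)^p - 2^p) + 5·(-3)^p = -(-3)^(p + 1) - 2^(p + 1),
which is the claimed formula at r = p+1.
Hence, by induction on r, the claim holds for every r ≥ 1.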